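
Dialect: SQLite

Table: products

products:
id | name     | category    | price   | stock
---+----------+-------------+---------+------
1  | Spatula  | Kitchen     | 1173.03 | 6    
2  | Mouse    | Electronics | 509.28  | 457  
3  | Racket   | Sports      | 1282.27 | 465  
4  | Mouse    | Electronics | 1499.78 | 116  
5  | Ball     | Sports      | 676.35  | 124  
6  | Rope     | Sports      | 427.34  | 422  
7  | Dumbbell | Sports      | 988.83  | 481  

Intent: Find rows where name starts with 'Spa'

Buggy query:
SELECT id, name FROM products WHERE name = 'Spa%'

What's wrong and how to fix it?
Bug: Wildcards only work with LIKE; '=' treats '%' as a literal character

Fix: Use LIKE for wildcard pattern matching

Corrected query:
SELECT id, name FROM products WHERE name LIKE 'Spa%'

Result:
id | name   
---+--------
1  | Spatula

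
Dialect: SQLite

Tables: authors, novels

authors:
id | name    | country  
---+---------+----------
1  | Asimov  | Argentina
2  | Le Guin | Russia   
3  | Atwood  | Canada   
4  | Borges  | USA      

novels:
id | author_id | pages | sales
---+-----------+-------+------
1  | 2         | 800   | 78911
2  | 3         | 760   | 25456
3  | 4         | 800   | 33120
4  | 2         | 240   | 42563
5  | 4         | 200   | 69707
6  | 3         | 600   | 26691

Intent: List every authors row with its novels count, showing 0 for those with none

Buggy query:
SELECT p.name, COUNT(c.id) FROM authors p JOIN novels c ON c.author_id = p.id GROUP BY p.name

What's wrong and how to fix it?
Bug: INNER JOIN drops authors rows that have no matching novels rows

Fix: Use LEFT JOIN so parents without children still appear (COUNT(c.id) gives 0)

Corrected query:
SELECT p.name, COUNT(c.id) FROM authors p LEFT JOIN novels c ON c.author_id = p.id GROUP BY p.name

Result:
name    | COUNT(c.id)
--------+------------
Asimov  | 0          
Atwood  | 2          
Borges  | 2          
Le Guin | 2          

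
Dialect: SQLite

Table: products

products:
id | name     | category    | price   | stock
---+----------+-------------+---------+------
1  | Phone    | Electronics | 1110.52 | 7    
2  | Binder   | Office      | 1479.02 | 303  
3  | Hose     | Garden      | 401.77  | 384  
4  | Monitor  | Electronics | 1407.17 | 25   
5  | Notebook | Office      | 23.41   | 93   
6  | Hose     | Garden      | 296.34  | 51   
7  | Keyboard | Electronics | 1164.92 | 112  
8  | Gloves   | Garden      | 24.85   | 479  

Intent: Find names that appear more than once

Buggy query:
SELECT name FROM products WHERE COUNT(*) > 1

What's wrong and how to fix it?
Bug: COUNT(*) is an aggregate and cannot be used in WHERE

Fix: GROUP BY name, then filter groups with HAVING COUNT(*) > 1

Corrected query:
SELECT name FROM products GROUP BY name HAVING COUNT(*) > 1

Result:
name
----
Hose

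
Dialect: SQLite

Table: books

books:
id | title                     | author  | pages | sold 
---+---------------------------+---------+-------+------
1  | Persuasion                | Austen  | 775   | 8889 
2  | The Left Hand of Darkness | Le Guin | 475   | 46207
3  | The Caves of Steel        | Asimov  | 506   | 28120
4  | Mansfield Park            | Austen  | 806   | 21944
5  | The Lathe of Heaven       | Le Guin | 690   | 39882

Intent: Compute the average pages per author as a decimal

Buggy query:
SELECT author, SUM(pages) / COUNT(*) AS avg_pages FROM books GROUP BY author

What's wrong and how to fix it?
Bug: SUM(pages) and COUNT(*) are both integers; the division truncates the fractional part

Fix: Multiply by 1.0 (or CAST to REAL) to force floating-point division

Corrected query:
SELECT author, SUM(pages) * 1.0 / COUNT(*) AS avg_pages FROM books GROUP BY author

Result:
author  | avg_pages
--------+----------
Asimov  | 506      
Austen  | 790.5    
Le Guin | 582.5    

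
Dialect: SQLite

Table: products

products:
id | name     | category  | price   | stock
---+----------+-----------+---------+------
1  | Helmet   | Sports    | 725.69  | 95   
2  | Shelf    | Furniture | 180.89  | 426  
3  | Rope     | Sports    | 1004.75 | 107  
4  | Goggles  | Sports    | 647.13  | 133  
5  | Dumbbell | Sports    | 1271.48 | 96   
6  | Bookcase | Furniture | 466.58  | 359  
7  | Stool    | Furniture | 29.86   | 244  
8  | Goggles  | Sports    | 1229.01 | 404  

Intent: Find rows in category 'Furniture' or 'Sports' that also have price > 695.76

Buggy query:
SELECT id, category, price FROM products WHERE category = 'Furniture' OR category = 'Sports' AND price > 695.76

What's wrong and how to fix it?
Bug: Without parentheses, AND is evaluated before OR, so the price filter only applies to the 'Sports' branch

Fix: Group the OR with parentheses (or use IN), then AND the threshold

Corrected query:
SELECT id, category, price FROM products WHERE (category = 'Furniture' OR category = 'Sports') AND price > 695.76

Result:
id | category | price  
---+----------+--------
1  | Sports   | 725.69 
3  | Sports   | 1004.75
5  | Sports   | 1271.48
8  | Sports   | 1229.01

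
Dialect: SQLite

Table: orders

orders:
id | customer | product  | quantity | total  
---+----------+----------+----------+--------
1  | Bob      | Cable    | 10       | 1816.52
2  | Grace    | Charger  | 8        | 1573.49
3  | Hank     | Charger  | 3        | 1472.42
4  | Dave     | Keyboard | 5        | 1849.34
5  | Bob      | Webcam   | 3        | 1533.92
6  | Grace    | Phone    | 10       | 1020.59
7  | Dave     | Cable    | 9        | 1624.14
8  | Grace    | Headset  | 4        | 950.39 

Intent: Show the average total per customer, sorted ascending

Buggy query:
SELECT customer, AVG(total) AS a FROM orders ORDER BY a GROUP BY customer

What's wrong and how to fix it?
Bug: ORDER BY appears before GROUP BY; SQL clause order requires GROUP BY first

Fix: Move ORDER BY to the end, after GROUP BY

Corrected query:
SELECT customer, AVG(total) AS a FROM orders GROUP BY customer ORDER BY a

Result:
customer | a      
---------+--------
Grace    | 1181.49
Hank     | 1472.42
Bob      | 1675.22
Dave     | 1736.74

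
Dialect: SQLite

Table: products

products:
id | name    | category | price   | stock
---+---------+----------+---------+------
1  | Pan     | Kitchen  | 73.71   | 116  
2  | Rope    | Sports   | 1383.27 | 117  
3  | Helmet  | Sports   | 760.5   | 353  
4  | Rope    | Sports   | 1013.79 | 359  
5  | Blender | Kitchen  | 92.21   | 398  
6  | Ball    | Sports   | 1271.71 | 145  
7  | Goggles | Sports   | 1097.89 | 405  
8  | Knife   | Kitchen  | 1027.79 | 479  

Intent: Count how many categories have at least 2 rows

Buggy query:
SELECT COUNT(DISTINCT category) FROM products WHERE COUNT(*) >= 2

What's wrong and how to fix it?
Bug: COUNT(*) cannot appear in WHERE; the per-group count doesn't exist yet

Fix: Group first with HAVING COUNT(*) >= 2, then COUNT the resulting groups

Corrected query:
SELECT COUNT(*) FROM (SELECT category FROM products GROUP BY category HAVING COUNT(*) >= 2)

Result:
COUNT(*)
--------
2       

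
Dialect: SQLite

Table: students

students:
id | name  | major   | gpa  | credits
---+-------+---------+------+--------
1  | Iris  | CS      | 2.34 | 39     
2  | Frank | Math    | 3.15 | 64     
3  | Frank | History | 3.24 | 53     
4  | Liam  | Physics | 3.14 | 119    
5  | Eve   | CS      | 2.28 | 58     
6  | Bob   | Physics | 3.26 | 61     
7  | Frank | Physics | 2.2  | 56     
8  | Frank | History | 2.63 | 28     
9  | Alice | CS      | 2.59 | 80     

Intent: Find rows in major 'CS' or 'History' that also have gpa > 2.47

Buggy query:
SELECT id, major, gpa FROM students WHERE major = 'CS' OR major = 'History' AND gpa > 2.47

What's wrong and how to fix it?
Bug: Without parentheses, AND is evaluated before OR, so the gpa filter only applies to the 'History' branch

Fix: Add parentheses around the OR so the AND applies to both alternatives

Corrected query:
SELECT id, major, gpa FROM students WHERE (major = 'CS' OR major = 'History') AND gpa > 2.47

Result:
id | major   | gpa 
---+---------+-----
3  | History | 3.24
8  | History | 2.63
9  | CS      | 2.59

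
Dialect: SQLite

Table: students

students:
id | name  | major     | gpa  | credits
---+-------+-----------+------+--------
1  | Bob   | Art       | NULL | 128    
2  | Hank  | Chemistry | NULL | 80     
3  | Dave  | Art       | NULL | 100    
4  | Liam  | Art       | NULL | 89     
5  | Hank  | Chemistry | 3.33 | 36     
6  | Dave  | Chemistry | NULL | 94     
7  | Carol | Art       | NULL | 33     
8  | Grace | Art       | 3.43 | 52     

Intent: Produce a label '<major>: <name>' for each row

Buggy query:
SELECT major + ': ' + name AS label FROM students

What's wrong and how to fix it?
Bug: SQLite uses || for string concatenation; + coerces text to numbers (yielding 0)

Fix: Use the || operator for string concatenation

Corrected query:
SELECT major || ': ' || name AS label FROM students

Result:
label          
---------------
Art: Bob       
Chemistry: Hank
Art: Dave      
Art: Liam      
Chemistry: Hank
Chemistry: Dave
Art: Carol     
Art: Grace     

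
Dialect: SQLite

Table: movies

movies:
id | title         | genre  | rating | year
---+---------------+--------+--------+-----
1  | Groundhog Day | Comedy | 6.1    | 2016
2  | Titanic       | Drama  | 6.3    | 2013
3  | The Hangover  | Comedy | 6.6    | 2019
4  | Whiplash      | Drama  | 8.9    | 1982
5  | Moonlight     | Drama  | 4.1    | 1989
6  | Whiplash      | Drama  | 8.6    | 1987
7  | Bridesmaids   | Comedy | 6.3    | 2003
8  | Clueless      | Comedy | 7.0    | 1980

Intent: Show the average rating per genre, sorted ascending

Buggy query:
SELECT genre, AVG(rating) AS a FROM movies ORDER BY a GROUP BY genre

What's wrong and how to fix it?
Bug: GROUP BY must precede ORDER BY

Fix: Reorder: SELECT … FROM … GROUP BY … ORDER BY …

Corrected query:
SELECT genre, AVG(rating) AS a FROM movies GROUP BY genre ORDER BY a

Result:
genre  | a    
-------+------
Comedy | 6.5  
Drama  | 6.975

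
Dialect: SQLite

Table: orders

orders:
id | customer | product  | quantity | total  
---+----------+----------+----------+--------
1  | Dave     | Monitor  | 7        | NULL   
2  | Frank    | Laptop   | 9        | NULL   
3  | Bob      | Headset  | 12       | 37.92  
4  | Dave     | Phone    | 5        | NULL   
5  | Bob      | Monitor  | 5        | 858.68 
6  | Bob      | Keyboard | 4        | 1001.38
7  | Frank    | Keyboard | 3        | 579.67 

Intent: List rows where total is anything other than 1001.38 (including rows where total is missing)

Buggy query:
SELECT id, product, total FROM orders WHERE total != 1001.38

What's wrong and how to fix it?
Bug: 'total != 1001.38' is unknown when total is NULL, so NULL rows are silently excluded

Fix: Add an explicit OR total IS NULL to include the missing-value rows

Corrected query:
SELECT id, product, total FROM orders WHERE total != 1001.38 OR total IS NULL

Result:
id | product  | total 
---+----------+-------
1  | Monitor  | NULL  
2  | Laptop   | NULL  
3  | Headset  | 37.92 
4  | Phone    | NULL  
5  | Monitor  | 858.68
7  | Keyboard | 579.67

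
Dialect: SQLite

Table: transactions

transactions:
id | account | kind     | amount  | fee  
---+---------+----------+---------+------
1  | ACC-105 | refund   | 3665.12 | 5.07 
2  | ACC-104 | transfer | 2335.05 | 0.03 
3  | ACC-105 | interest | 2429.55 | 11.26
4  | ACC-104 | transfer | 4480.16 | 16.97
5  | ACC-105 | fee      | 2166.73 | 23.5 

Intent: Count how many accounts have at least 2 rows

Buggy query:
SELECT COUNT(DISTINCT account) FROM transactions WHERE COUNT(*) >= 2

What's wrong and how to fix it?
Bug: WHERE filters individual rows, not groups, so a group-level COUNT is invalid there

Fix: Group first with HAVING COUNT(*) >= 2, then COUNT the resulting groups

Corrected query:
SELECT COUNT(*) FROM (SELECT account FROM transactions GROUP BY account HAVING COUNT(*) >= 2)

Result:
COUNT(*)
--------
2       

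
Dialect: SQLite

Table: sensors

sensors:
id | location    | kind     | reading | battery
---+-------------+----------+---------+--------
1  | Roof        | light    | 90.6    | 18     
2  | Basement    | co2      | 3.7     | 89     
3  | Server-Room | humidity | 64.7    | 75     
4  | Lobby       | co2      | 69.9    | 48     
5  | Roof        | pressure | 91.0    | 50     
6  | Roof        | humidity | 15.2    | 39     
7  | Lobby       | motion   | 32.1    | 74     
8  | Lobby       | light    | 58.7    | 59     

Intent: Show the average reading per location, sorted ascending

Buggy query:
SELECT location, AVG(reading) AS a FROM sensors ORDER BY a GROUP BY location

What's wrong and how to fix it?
Bug: ORDER BY appears before GROUP BY; SQL clause order requires GROUP BY first

Fix: Move ORDER BY to the end, after GROUP BY

Corrected query:
SELECT location, AVG(reading) AS a FROM sensors GROUP BY location ORDER BY a

Result:
location    | a        
------------+----------
Basement    | 3.7      
Lobby       | 53.566667
Server-Room | 64.7     
Roof        | 65.6     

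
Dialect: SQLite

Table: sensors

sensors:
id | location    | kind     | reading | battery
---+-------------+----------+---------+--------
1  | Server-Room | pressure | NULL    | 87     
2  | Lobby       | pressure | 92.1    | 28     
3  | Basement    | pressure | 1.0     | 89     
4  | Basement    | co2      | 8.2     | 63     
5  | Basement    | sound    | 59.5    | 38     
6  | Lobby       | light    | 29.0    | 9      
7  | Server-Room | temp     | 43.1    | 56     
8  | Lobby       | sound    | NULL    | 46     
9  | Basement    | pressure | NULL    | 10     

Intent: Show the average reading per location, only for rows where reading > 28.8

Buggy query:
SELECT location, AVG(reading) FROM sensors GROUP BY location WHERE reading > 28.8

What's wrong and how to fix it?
Bug: WHERE cannot follow GROUP BY

Fix: Move the WHERE clause before GROUP BY

Corrected query:
SELECT location, AVG(reading) FROM sensors WHERE reading > 28.8 GROUP BY location

Result:
location    | AVG(reading)
------------+-------------
Basement    | 59.5        
Lobby       | 60.55       
Server-Room | 43.1        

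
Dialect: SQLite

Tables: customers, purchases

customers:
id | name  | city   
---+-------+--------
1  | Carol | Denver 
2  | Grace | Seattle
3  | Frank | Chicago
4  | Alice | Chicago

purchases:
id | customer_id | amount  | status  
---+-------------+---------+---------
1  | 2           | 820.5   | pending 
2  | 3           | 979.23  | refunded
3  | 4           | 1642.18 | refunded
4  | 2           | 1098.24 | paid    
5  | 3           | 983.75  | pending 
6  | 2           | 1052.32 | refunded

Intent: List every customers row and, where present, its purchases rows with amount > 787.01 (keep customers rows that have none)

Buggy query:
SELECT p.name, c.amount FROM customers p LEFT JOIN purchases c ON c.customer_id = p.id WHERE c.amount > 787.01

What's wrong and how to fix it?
Bug: A WHERE condition on the right-hand table after LEFT JOIN drops unmatched parents

Fix: Put 'c.amount > 787.01' in the JOIN's ON clause instead of WHERE

Corrected query:
SELECT p.name, c.amount FROM customers p LEFT JOIN purchases c ON c.customer_id = p.id AND c.amount > 787.01

Result:
name  | amount 
------+--------
Carol | NULL   
Grace | 820.5  
Grace | 1052.32
Grace | 1098.24
Frank | 979.23 
Frank | 983.75 
Alice | 1642.18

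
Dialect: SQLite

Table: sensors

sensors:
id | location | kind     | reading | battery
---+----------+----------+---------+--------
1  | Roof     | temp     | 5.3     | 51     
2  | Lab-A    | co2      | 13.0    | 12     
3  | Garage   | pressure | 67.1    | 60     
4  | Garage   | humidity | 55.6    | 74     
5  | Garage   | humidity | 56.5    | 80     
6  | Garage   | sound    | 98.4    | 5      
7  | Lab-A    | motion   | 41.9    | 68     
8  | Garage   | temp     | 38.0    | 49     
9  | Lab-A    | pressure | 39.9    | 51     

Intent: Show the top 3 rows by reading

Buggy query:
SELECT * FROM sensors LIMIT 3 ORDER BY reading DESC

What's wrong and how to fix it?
Bug: LIMIT must come after ORDER BY

Fix: Swap the clauses: ORDER BY first, then LIMIT

Corrected query:
SELECT * FROM sensors ORDER BY reading DESC LIMIT 3

Result:
id | location | kind     | reading | battery
---+----------+----------+---------+--------
6  | Garage   | sound    | 98.4    | 5      
3  | Garage   | pressure | 67.1    | 60     
5  | Garage   | humidity | 56.5    | 80     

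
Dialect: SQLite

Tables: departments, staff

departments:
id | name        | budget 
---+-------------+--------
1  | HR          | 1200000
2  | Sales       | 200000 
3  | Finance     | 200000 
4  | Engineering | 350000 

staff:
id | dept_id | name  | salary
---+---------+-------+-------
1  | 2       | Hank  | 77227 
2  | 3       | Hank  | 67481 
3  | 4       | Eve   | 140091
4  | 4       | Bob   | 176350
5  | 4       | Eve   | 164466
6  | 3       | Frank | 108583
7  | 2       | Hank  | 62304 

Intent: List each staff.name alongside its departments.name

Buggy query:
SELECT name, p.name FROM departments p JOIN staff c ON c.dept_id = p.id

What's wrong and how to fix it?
Bug: 'name' exists in both joined tables, so the database can't tell which one is meant

Fix: Prefix ambiguous columns with the table alias

Corrected query:
SELECT c.name, p.name FROM departments p JOIN staff c ON c.dept_id = p.id

Result:
name  | name       
------+------------
Hank  | Sales      
Hank  | Finance    
Eve   | Engineering
Bob   | Engineering
Eve   | Engineering
Frank | Finance    
Hank  | Sales      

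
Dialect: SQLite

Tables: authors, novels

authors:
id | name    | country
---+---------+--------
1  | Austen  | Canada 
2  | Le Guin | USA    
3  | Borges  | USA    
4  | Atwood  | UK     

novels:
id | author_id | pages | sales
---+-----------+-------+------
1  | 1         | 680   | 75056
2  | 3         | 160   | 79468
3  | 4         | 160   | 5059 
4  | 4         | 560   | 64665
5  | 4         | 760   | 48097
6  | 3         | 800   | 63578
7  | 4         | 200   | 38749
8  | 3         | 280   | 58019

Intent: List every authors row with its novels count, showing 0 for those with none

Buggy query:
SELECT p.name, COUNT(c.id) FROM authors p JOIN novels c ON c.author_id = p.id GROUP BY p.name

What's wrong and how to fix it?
Bug: An inner join excludes parents with zero children

Fix: Switch to LEFT JOIN to retain unmatched parent rows

Corrected query:
SELECT p.name, COUNT(c.id) FROM authors p LEFT JOIN novels c ON c.author_id = p.id GROUP BY p.name

Result:
name    | COUNT(c.id)
--------+------------
Atwood  | 4          
Austen  | 1          
Borges  | 3          
Le Guin | 0          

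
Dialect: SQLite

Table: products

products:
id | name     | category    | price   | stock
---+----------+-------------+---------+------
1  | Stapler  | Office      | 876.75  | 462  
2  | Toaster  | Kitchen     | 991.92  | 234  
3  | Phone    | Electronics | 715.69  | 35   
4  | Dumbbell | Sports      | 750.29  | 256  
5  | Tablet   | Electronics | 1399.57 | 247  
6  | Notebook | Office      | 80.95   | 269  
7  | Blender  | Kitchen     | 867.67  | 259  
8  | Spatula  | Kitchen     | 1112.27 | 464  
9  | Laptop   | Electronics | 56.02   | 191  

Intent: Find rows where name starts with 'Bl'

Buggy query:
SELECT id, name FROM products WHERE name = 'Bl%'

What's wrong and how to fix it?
Bug: Wildcards only work with LIKE; '=' treats '%' as a literal character

Fix: Replace '=' with LIKE so 'Bl%' is treated as a pattern

Corrected query:
SELECT id, name FROM products WHERE name LIKE 'Bl%'

Result:
id | name   
---+--------
7  | Blender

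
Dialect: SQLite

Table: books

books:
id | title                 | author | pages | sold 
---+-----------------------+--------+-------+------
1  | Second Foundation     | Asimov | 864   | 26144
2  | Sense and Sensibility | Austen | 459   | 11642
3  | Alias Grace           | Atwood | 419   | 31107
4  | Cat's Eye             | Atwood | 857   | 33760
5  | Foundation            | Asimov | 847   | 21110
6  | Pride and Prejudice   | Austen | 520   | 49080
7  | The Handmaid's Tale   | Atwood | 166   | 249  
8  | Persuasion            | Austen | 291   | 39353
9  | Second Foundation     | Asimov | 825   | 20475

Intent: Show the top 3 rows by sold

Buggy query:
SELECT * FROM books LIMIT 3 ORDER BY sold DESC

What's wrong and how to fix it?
Bug: ORDER BY cannot follow LIMIT; LIMIT is the final clause

Fix: Sort with ORDER BY, then apply LIMIT

Corrected query:
SELECT * FROM books ORDER BY sold DESC LIMIT 3

Result:
id | title               | author | pages | sold 
---+---------------------+--------+-------+------
6  | Pride and Prejudice | Austen | 520   | 49080
8  | Persuasion          | Austen | 291   | 39353
4  | Cat's Eye           | Atwood | 857   | 33760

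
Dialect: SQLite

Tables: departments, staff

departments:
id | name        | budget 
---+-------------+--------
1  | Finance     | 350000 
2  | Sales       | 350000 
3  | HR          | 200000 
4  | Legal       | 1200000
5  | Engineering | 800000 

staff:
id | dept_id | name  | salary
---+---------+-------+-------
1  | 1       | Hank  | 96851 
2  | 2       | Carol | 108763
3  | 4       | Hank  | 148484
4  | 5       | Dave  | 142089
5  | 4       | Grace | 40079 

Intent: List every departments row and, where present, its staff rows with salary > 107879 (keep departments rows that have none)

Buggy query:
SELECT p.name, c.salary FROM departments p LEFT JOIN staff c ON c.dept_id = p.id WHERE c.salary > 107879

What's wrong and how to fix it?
Bug: Filtering c.salary in WHERE discards the NULL rows produced by LEFT JOIN, turning it into an inner join

Fix: Put 'c.salary > 107879' in the JOIN's ON clause instead of WHERE

Corrected query:
SELECT p.name, c.salary FROM departments p LEFT JOIN staff c ON c.dept_id = p.id AND c.salary > 107879

Result:
name        | salary
------------+-------
Finance     | NULL  
Sales       | 108763
HR          | NULL  
Legal       | 148484
Engineering | 142089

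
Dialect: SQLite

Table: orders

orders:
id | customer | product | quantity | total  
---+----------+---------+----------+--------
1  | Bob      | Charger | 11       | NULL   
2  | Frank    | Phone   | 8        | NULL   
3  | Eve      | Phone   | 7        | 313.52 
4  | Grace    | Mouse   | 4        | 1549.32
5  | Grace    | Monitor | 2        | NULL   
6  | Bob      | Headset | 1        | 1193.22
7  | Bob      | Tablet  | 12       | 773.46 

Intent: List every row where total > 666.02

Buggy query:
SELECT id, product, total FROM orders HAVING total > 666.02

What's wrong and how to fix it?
Bug: This is a non-aggregate query (no GROUP BY, no aggregates), so in SQLite the HAVING clause is invalid here; a row-level condition belongs in WHERE

Fix: Use WHERE for row-level filtering

Corrected query:
SELECT id, product, total FROM orders WHERE total > 666.02

Result:
id | product | total  
---+---------+--------
4  | Mouse   | 1549.32
6  | Headset | 1193.22
7  | Tablet  | 773.46 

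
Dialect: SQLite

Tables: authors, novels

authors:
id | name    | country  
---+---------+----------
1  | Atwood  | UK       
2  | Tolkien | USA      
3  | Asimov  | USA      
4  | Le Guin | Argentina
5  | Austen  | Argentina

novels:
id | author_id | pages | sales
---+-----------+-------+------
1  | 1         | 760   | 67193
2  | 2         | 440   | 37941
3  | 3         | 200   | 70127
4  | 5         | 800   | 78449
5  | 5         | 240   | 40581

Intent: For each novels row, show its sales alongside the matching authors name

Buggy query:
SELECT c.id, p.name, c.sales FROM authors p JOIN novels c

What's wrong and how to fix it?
Bug: JOIN with no ON clause produces a cartesian product; every novels row pairs with every authors row

Fix: Specify the join condition linking the foreign key to the parent id

Corrected query:
SELECT c.id, p.name, c.sales FROM authors p JOIN novels c ON c.author_id = p.id

Result:
id | name    | sales
---+---------+------
1  | Atwood  | 67193
2  | Tolkien | 37941
3  | Asimov  | 70127
4  | Austen  | 78449
5  | Austen  | 40581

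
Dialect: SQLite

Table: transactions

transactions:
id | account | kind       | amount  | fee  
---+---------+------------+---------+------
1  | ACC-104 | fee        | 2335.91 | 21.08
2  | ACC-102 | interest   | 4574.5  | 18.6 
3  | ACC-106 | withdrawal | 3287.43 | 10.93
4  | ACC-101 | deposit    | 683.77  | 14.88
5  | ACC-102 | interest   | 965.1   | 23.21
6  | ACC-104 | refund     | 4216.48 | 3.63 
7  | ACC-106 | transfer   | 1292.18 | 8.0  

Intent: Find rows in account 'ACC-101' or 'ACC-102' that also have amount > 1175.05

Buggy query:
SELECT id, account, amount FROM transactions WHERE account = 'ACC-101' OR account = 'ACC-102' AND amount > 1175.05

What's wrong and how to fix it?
Bug: AND binds tighter than OR, so this parses as account = 'ACC-101' OR (account = 'ACC-102' AND amount > 1175.05)

Fix: Add parentheses around the OR so the AND applies to both alternatives

Corrected query:
SELECT id, account, amount FROM transactions WHERE (account = 'ACC-101' OR account = 'ACC-102') AND amount > 1175.05

Result:
id | account | amount
---+---------+-------
2  | ACC-102 | 4574.5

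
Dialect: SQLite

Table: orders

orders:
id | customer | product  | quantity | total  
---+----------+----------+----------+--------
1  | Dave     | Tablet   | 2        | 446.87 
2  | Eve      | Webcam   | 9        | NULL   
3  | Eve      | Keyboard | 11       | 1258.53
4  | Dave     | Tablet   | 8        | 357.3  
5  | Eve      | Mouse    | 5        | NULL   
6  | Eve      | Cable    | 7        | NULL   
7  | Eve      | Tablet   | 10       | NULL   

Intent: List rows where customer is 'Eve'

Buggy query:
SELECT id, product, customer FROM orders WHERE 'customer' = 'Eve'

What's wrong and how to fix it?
Bug: Single quotes denote string literals in SQL; the column name is being compared as a constant string

Fix: Remove the quotes around the column name (or use double quotes for an identifier)

Corrected query:
SELECT id, product, customer FROM orders WHERE customer = 'Eve'

Result:
id | product  | customer
---+----------+---------
2  | Webcam   | Eve     
3  | Keyboard | Eve     
5  | Mouse    | Eve     
6  | Cable    | Eve     
7  | Tablet   | Eve     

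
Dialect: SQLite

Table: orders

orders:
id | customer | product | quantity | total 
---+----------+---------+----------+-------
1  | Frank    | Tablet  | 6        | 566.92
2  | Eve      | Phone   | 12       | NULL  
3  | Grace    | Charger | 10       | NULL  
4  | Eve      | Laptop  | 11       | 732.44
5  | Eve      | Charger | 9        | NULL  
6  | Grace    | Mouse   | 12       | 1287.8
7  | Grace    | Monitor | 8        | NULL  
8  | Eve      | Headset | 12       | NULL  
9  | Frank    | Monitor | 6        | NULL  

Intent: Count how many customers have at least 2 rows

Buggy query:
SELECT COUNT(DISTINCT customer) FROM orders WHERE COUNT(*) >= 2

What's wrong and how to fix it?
Bug: COUNT(*) cannot appear in WHERE; the per-group count doesn't exist yet

Fix: Group first with HAVING COUNT(*) >= 2, then COUNT the resulting groups

Corrected query:
SELECT COUNT(*) FROM (SELECT customer FROM orders GROUP BY customer HAVING COUNT(*) >= 2)

Result:
COUNT(*)
--------
3       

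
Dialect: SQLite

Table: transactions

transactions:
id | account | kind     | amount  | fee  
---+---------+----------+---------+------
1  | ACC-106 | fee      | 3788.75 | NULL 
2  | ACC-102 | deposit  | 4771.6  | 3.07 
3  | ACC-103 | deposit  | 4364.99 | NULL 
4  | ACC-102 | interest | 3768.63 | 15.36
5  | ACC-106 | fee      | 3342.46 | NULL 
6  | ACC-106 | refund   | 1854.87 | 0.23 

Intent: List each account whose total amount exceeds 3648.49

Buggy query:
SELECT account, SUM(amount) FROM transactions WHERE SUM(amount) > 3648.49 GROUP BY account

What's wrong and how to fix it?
Bug: SUM(amount) is an aggregate, but WHERE filters rows before aggregation

Fix: Move the aggregate condition to a HAVING clause

Corrected query:
SELECT account, SUM(amount) FROM transactions GROUP BY account HAVING SUM(amount) > 3648.49

Result:
account | SUM(amount)
--------+------------
ACC-102 | 8540.23    
ACC-103 | 4364.99    
ACC-106 | 8986.08    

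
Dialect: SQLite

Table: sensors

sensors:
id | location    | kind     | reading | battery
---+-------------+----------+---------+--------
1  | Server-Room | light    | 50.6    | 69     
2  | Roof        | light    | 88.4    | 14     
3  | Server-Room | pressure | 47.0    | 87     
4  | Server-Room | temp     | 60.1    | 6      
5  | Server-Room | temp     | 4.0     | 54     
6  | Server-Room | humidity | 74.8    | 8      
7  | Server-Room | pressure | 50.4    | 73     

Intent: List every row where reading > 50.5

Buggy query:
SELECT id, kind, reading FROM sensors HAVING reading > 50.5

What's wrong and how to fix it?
Bug: This is a non-aggregate query (no GROUP BY, no aggregates), so in SQLite the HAVING clause is invalid here; a row-level condition belongs in WHERE

Fix: Replace HAVING with WHERE since the condition applies to individual rows

Corrected query:
SELECT id, kind, reading FROM sensors WHERE reading > 50.5

Result:
id | kind     | reading
---+----------+--------
1  | light    | 50.6   
2  | light    | 88.4   
4  | temp     | 60.1   
6  | humidity | 74.8   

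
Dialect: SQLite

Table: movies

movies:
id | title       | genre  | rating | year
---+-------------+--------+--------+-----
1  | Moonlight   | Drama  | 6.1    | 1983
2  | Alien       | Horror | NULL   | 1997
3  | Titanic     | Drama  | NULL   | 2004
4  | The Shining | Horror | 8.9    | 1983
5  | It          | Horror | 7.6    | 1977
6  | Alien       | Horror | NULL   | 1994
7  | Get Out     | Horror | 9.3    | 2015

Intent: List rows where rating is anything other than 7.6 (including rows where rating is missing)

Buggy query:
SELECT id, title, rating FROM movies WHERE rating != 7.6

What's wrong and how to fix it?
Bug: Inequality against NULL is unknown, not true; rows with NULL are dropped

Fix: Handle NULL separately with IS NULL alongside the inequality

Corrected query:
SELECT id, title, rating FROM movies WHERE rating != 7.6 OR rating IS NULL

Result:
id | title       | rating
---+-------------+-------
1  | Moonlight   | 6.1   
2  | Alien       | NULL  
3  | Titanic     | NULL  
4  | The Shining | 8.9   
6  | Alien       | NULL  
7  | Get Out     | 9.3   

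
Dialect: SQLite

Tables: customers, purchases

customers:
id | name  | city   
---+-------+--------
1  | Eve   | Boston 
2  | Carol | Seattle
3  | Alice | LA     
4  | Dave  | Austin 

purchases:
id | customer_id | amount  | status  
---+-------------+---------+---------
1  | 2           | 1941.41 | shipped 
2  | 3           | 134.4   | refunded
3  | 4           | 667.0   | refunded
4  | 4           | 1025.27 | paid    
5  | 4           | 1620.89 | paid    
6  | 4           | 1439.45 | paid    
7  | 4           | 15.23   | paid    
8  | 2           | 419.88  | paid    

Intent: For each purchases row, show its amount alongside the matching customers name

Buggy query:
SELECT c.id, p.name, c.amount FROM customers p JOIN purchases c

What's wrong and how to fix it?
Bug: Missing join condition: each purchases row is matched to all customers rows instead of just its own

Fix: Add ON c.customer_id = p.id to the JOIN

Corrected query:
SELECT c.id, p.name, c.amount FROM customers p JOIN purchases c ON c.customer_id = p.id

Result:
id | name  | amount 
---+-------+--------
1  | Carol | 1941.41
2  | Alice | 134.4  
3  | Dave  | 667    
4  | Dave  | 1025.27
5  | Dave  | 1620.89
6  | Dave  | 1439.45
7  | Dave  | 15.23  
8  | Carol | 419.88 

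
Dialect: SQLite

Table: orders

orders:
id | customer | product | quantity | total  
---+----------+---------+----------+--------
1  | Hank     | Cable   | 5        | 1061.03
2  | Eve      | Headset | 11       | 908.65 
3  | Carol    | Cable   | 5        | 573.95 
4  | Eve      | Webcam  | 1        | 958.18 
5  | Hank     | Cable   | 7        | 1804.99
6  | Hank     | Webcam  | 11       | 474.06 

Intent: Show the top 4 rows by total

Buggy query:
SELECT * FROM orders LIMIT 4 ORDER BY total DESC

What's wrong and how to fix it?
Bug: LIMIT must come after ORDER BY

Fix: Swap the clauses: ORDER BY first, then LIMIT

Corrected query:
SELECT * FROM orders ORDER BY total DESC LIMIT 4

Result:
id | customer | product | quantity | total  
---+----------+---------+----------+--------
5  | Hank     | Cable   | 7        | 1804.99
1  | Hank     | Cable   | 5        | 1061.03
4  | Eve      | Webcam  | 1        | 958.18 
2  | Eve      | Headset | 11       | 908.65 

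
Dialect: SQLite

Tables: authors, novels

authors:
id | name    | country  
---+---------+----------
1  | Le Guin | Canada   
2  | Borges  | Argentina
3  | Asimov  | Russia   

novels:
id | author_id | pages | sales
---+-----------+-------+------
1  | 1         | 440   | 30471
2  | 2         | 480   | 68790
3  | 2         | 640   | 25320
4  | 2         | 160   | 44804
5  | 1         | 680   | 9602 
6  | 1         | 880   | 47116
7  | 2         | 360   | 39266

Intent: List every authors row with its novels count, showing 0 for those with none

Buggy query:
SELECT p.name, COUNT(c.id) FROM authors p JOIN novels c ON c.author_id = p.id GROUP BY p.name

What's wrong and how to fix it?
Bug: An inner join excludes parents with zero children

Fix: Switch to LEFT JOIN to retain unmatched parent rows

Corrected query:
SELECT p.name, COUNT(c.id) FROM authors p LEFT JOIN novels c ON c.author_id = p.id GROUP BY p.name

Result:
name    | COUNT(c.id)
--------+------------
Asimov  | 0          
Borges  | 4          
Le Guin | 3          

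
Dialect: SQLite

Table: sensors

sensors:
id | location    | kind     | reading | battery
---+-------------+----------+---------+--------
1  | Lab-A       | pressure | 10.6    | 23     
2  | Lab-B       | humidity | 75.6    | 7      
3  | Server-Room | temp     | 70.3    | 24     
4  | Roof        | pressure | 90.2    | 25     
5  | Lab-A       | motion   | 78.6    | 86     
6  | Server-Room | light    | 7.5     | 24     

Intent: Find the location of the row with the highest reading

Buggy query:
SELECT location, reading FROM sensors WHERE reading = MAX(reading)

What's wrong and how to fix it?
Bug: MAX(reading) is an aggregate and cannot be used directly in WHERE

Fix: Use a subquery: WHERE reading = (SELECT MAX(reading) FROM sensors)

Corrected query:
SELECT location, reading FROM sensors WHERE reading = (SELECT MAX(reading) FROM sensors)

Result:
location | reading
---------+--------
Roof     | 90.2   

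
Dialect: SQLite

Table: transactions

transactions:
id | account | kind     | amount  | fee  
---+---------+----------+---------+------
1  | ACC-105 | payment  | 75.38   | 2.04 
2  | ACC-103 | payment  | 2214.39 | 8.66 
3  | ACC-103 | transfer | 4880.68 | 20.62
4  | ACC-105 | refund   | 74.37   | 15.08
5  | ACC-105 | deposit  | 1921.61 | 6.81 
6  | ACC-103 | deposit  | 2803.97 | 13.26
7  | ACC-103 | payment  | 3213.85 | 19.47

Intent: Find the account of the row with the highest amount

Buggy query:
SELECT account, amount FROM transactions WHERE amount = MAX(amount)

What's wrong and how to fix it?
Bug: MAX(amount) is an aggregate and cannot be used directly in WHERE

Fix: Wrap MAX in a scalar subquery so WHERE compares against a single value

Corrected query:
SELECT account, amount FROM transactions WHERE amount = (SELECT MAX(amount) FROM transactions)

Result:
account | amount 
--------+--------
ACC-103 | 4880.68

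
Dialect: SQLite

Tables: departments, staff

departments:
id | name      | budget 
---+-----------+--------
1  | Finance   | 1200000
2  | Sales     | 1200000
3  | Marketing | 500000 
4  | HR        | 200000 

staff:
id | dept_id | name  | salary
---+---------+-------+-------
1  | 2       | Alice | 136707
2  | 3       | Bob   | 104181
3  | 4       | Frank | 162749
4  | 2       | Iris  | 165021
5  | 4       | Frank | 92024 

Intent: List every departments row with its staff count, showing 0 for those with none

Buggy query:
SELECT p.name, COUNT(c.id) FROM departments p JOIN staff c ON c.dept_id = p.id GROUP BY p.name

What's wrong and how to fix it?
Bug: INNER JOIN drops departments rows that have no matching staff rows

Fix: Use LEFT JOIN so parents without children still appear (COUNT(c.id) gives 0)

Corrected query:
SELECT p.name, COUNT(c.id) FROM departments p LEFT JOIN staff c ON c.dept_id = p.id GROUP BY p.name

Result:
name      | COUNT(c.id)
----------+------------
Finance   | 0          
HR        | 2          
Marketing | 1          
Sales     | 2          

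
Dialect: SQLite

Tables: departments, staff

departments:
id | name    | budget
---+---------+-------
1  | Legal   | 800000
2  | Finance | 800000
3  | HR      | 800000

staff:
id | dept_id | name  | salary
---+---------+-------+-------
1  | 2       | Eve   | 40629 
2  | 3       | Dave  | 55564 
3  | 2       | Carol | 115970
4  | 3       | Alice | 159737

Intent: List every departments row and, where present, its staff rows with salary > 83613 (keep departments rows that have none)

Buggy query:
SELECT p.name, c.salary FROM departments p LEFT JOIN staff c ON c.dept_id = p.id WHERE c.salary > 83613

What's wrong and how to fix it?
Bug: A WHERE condition on the right-hand table after LEFT JOIN drops unmatched parents

Fix: Move the right-table condition into the ON clause so unmatched parents are kept

Corrected query:
SELECT p.name, c.salary FROM departments p LEFT JOIN staff c ON c.dept_id = p.id AND c.salary > 83613

Result:
name    | salary
--------+-------
Legal   | NULL  
Finance | 115970
HR      | 159737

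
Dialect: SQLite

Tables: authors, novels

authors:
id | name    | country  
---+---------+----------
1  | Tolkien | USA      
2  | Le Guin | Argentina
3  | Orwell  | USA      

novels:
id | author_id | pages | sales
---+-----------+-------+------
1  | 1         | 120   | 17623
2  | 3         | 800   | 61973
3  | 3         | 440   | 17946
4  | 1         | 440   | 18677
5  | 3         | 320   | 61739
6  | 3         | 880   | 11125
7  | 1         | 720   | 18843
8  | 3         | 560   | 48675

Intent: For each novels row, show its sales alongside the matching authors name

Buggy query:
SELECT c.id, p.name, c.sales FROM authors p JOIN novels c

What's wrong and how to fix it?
Bug: JOIN with no ON clause produces a cartesian product; every novels row pairs with every authors row

Fix: Specify the join condition linking the foreign key to the parent id

Corrected query:
SELECT c.id, p.name, c.sales FROM authors p JOIN novels c ON c.author_id = p.id

Result:
id | name    | sales
---+---------+------
1  | Tolkien | 17623
2  | Orwell  | 61973
3  | Orwell  | 17946
4  | Tolkien | 18677
5  | Orwell  | 61739
6  | Orwell  | 11125
7  | Tolkien | 18843
8  | Orwell  | 48675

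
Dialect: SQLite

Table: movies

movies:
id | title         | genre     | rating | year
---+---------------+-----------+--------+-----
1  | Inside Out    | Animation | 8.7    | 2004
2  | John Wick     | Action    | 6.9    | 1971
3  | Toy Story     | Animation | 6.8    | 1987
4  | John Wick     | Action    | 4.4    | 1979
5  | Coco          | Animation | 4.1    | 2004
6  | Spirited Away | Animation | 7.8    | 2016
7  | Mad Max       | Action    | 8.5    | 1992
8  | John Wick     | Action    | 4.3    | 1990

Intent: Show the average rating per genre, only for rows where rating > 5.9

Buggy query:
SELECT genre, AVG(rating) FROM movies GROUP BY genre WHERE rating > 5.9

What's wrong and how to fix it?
Bug: WHERE cannot follow GROUP BY

Fix: Place WHERE between FROM and GROUP BY

Corrected query:
SELECT genre, AVG(rating) FROM movies WHERE rating > 5.9 GROUP BY genre

Result:
genre     | AVG(rating)
----------+------------
Action    | 7.7        
Animation | 7.766667   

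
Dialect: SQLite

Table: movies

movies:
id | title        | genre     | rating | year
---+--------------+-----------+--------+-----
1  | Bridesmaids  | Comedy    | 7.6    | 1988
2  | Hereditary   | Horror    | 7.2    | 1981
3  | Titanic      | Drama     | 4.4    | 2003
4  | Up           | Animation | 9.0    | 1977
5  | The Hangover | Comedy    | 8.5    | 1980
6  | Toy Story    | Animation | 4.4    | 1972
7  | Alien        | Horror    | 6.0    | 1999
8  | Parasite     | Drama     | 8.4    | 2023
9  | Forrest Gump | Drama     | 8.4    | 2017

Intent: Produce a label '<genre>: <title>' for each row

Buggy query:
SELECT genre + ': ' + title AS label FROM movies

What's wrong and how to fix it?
Bug: SQLite uses || for string concatenation; + coerces text to numbers (yielding 0)

Fix: Use the || operator for string concatenation

Corrected query:
SELECT genre || ': ' || title AS label FROM movies

Result:
label               
--------------------
Comedy: Bridesmaids 
Horror: Hereditary  
Drama: Titanic      
Animation: Up       
Comedy: The Hangover
Animation: Toy Story
Horror: Alien       
Drama: Parasite     
Drama: Forrest Gump 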